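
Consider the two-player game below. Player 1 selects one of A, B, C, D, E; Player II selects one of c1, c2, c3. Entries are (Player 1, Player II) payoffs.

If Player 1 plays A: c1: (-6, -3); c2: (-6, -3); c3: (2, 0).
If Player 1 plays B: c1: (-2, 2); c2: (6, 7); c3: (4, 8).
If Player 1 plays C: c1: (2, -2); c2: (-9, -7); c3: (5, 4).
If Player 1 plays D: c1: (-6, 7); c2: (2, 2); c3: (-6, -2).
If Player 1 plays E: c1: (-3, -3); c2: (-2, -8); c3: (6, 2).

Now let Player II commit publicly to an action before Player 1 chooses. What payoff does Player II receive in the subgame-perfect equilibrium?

7

Work backward from Player 1's decision.
- c1 → Player 1 plays C (best of -6, -2, 2, -6, -3); Player II gets -2.
- c2 → Player 1 plays B (best of -6, 6, -9, 2, -2); Player II gets 7.
- c3 → Player 1 plays E (best of 2, 4, 5, -6, 6); Player II gets 2.
Maximizing over -2, 7, 2, Player II chooses c2. Subgame-perfect outcome: (B, c2) with payoffs (6, 7).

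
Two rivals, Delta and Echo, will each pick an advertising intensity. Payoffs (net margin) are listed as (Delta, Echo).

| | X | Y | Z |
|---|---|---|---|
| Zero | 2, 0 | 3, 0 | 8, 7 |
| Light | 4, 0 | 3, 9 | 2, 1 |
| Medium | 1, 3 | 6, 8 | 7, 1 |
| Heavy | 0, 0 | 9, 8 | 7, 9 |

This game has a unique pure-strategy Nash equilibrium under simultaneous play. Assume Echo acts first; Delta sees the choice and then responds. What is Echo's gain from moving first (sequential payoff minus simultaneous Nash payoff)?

Solve by backward induction (Echo leads).
- X: Delta compares 2, 4, 1, 0 and picks Light; Echo would get 0.
- Y: Delta compares 3, 3, 6, 9 and picks Heavy; Echo would get 8.
- Z: Delta compares 8, 2, 7, 7 and picks Zero; Echo would get 7.
Echo's induced payoffs are 0, 8, 7, so Echo commits to Y. Subgame-perfect outcome: (Heavy, Y) with payoffs (9, 8).
Under simultaneous play:
Delta's best replies: X→Light; Y→Heavy; Z→Zero.
Echo's best replies: Zero→Z; Light→Y; Medium→Y; Heavy→Z.
Only (Zero, Z) has each player best-responding; Nash payoffs (8, 7).
Echo's commitment gain: 8 − 7 = 1.

1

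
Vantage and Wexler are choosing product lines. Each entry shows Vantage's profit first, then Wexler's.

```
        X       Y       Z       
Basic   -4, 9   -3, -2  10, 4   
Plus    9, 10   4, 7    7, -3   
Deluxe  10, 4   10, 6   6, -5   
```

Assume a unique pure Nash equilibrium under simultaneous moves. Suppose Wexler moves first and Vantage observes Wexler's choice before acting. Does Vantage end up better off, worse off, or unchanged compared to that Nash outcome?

Work backward from Vantage's decision.
- X: BR = Deluxe, leader payoff 4.
- Y: BR = Deluxe, leader payoff 6.
- Z: BR = Basic, leader payoff 4.
Wexler's induced payoffs are 4, 6, 4, so Wexler commits to Y. Subgame-perfect outcome: (Deluxe, Y) with payoffs (10, 6).
For the simultaneous game, intersect best replies.
Vantage's best replies: X→Deluxe; Y→Deluxe; Z→Basic.
Wexler's best replies: Basic→X; Plus→X; Deluxe→Y.
Only (Deluxe, Y) has each player best-responding; Nash payoffs (10, 6).
Vantage earns 10 sequentially versus 10 at the Nash outcome: unchanged.

unchanged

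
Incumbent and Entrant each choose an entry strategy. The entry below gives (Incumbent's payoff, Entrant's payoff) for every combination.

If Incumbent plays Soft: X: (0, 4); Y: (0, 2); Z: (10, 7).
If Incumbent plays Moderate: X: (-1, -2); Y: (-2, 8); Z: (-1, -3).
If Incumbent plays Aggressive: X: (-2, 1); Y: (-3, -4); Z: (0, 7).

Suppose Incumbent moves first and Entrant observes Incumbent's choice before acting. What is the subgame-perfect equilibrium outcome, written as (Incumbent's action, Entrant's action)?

(Soft, Z)

Entrant best-responds to each possible Incumbent move:
- Soft: Entrant compares 4, 2, 7 and picks Z; Incumbent would get 10.
- Moderate: Entrant compares -2, 8, -3 and picks Y; Incumbent would get -2.
- Aggressive: Entrant compares 1, -4, 7 and picks Z; Incumbent would get 0.
Incumbent's induced payoffs are 10, -2, 0, so Incumbent commits to Soft. Subgame-perfect outcome: (Soft, Z) with payoffs (10, 7).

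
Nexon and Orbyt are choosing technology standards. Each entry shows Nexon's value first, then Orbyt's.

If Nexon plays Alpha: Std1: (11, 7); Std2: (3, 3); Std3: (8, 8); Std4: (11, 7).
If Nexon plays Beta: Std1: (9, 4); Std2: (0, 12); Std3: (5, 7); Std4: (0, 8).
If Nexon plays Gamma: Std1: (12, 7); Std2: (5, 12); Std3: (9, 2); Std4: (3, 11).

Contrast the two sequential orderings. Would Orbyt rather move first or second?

If Nexon leads: Orbyt's best replies are Alpha→Std3, Beta→Std2, Gamma→Std2; Nexon's induced payoffs 8, 0, 5; outcome (Alpha, Std3), payoffs (8, 8).
If Orbyt leads: Nexon's best replies are Std1→Gamma, Std2→Gamma, Std3→Gamma, Std4→Alpha; Orbyt's induced payoffs 7, 12, 2, 7; outcome (Gamma, Std2), payoffs (5, 12).
Orbyt gets 12 moving first and 8 moving second, so Orbyt prefers to move first.

first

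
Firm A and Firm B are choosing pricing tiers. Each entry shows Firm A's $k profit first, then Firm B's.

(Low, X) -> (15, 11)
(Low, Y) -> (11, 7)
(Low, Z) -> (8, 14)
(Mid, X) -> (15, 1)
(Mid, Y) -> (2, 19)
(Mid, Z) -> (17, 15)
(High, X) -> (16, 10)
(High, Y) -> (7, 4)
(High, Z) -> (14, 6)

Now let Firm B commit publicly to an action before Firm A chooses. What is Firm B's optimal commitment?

Backward induction with Firm B moving first.
- X: BR = High, leader payoff 10.
- Y: BR = Low, leader payoff 7.
- Z: BR = Mid, leader payoff 15.
Firm B's induced payoffs are 10, 7, 15, so Firm B commits to Z. Subgame-perfect outcome: (Mid, Z) with payoffs (17, 15).

Z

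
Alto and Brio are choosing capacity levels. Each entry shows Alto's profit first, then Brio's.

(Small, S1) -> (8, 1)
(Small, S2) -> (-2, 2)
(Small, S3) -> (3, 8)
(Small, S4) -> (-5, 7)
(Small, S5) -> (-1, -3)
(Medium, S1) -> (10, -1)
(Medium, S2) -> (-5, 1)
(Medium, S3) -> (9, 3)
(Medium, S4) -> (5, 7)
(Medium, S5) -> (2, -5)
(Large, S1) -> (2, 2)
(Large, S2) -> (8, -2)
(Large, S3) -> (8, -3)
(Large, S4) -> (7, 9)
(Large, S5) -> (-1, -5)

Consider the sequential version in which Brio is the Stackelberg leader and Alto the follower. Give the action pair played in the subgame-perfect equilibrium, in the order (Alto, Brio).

Alto best-responds to each possible Brio move:
- S1: BR = Medium, leader payoff -1.
- S2: BR = Large, leader payoff -2.
- S3: BR = Medium, leader payoff 3.
- S4: BR = Large, leader payoff 9.
- S5: BR = Medium, leader payoff -5.
Maximizing over -1, -2, 3, 9, -5, Brio chooses S4. Subgame-perfect outcome: (Large, S4) with payoffs (7, 9).

(Large, S4)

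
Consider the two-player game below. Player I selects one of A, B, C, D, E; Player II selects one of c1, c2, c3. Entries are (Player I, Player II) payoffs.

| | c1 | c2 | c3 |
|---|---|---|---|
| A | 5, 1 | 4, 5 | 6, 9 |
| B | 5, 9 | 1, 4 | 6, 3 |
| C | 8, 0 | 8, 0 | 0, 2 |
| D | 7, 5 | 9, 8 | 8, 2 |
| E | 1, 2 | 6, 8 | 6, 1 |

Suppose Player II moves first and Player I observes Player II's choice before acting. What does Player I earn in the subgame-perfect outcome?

Work backward from Player I's decision.
- c1: Player I compares 5, 5, 8, 7, 1 and picks C; Player II would get 0.
- c2: Player I compares 4, 1, 8, 9, 6 and picks D; Player II would get 8.
- c3: Player I compares 6, 6, 0, 8, 6 and picks D; Player II would get 2.
Maximizing over 0, 8, 2, Player II chooses c2. Subgame-perfect outcome: (D, c2) with payoffs (9, 8).

9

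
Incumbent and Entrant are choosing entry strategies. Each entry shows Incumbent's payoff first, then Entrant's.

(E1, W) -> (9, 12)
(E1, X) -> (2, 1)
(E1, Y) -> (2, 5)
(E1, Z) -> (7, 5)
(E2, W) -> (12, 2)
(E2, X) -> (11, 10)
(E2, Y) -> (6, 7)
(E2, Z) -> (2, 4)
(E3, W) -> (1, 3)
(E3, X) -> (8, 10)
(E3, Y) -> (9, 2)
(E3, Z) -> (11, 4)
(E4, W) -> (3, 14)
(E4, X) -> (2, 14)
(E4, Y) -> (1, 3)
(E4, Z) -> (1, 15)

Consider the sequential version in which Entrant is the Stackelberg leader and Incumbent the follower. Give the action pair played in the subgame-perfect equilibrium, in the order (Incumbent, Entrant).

(E2, X)

Solve by backward induction (Entrant leads).
- W: BR = E2, leader payoff 2.
- X: BR = E2, leader payoff 10.
- Y: BR = E3, leader payoff 2.
- Z: BR = E3, leader payoff 4.
Among 2, 10, 2, 4, the best is 10 at X. Subgame-perfect outcome: (E2, X) with payoffs (11, 10).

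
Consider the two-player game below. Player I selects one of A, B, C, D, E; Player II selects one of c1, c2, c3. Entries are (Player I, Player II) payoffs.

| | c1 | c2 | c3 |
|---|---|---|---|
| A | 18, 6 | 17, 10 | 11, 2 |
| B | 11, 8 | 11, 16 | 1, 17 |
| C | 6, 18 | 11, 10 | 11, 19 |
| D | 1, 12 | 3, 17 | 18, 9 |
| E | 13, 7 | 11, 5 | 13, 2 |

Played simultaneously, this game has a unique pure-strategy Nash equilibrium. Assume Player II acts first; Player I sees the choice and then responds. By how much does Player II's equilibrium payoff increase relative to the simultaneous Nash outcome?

Solve by backward induction (Player II leads).
- c1: Player I compares 18, 11, 6, 1, 13 and picks A; Player II would get 6.
- c2: Player I compares 17, 11, 11, 3, 11 and picks A; Player II would get 10.
- c3: Player I compares 11, 1, 11, 18, 13 and picks D; Player II would get 9.
Player II's induced payoffs are 6, 10, 9, so Player II commits to c2. Subgame-perfect outcome: (A, c2) with payoffs (17, 10).
For the simultaneous game, intersect best replies.
Player I's best replies: c1→A; c2→A; c3→D.
Player II's best replies: A→c2; B→c3; C→c3; D→c2; E→c1.
The unique mutual best reply is (A, c2), giving (17, 10).
Player II's commitment gain: 10 − 10 = 0.

0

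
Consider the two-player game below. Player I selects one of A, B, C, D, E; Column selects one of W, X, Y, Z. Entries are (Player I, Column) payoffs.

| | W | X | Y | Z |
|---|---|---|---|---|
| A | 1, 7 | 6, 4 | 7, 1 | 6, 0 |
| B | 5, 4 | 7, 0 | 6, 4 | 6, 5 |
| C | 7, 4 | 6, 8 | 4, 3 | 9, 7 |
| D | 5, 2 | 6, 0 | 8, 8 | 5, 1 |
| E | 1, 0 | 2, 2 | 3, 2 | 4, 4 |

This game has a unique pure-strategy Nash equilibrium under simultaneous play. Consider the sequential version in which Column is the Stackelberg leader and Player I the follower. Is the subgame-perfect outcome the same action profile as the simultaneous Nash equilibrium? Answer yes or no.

yes

Backward induction with Column moving first.
- W: BR = C, leader payoff 4.
- X: BR = B, leader payoff 0.
- Y: BR = D, leader payoff 8.
- Z: BR = C, leader payoff 7.
Column's induced payoffs are 4, 0, 8, 7, so Column commits to Y. Subgame-perfect outcome: (D, Y) with payoffs (8, 8).
For the simultaneous game, intersect best replies.
Player I's best replies: W→C; X→B; Y→D; Z→C.
Column's best replies: A→W; B→Z; C→X; D→Y; E→Z.
The unique mutual best reply is (D, Y), giving (8, 8).
Sequential outcome (D, Y) coincides with the Nash profile (D, Y).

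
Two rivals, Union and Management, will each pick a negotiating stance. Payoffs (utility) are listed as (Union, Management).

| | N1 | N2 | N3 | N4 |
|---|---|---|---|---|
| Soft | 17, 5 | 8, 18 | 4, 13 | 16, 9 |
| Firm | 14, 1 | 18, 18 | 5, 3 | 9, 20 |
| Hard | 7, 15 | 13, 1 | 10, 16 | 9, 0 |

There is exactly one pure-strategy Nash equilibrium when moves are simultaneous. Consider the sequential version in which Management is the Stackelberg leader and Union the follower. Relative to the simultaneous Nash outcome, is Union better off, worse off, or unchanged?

better off

Work backward from Union's decision.
- N1: Union compares 17, 14, 7 and picks Soft; Management would get 5.
- N2: Union compares 8, 18, 13 and picks Firm; Management would get 18.
- N3: Union compares 4, 5, 10 and picks Hard; Management would get 16.
- N4: Union compares 16, 9, 9 and picks Soft; Management would get 9.
Maximizing over 5, 18, 16, 9, Management chooses N2. Subgame-perfect outcome: (Firm, N2) with payoffs (18, 18).
For the simultaneous game, intersect best replies.
Union's best replies: N1→Soft; N2→Firm; N3→Hard; N4→Soft.
Management's best replies: Soft→N2; Firm→N4; Hard→N3.
The unique mutual best reply is (Hard, N3), giving (10, 16).
Union earns 18 sequentially versus 10 at the Nash outcome: better off.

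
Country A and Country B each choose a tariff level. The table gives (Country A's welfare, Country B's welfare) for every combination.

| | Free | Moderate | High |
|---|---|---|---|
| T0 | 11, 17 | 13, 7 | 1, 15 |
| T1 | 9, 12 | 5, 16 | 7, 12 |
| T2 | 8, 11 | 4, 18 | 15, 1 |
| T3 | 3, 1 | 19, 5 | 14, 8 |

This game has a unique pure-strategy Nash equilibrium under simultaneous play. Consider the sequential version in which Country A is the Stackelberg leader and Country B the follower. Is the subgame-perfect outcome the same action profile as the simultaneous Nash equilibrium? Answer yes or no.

Work backward from Country B's decision.
- T0: BR = Free, leader payoff 11.
- T1: BR = Moderate, leader payoff 5.
- T2: BR = Moderate, leader payoff 4.
- T3: BR = High, leader payoff 14.
Among 11, 5, 4, 14, the best is 14 at T3. Subgame-perfect outcome: (T3, High) with payoffs (14, 8).
For the simultaneous game, intersect best replies.
Country A's best replies: Free→T0; Moderate→T3; High→T2.
Country B's best replies: T0→Free; T1→Moderate; T2→Moderate; T3→High.
The unique mutual best reply is (T0, Free), giving (11, 17).
Sequential outcome (T3, High) differs from the Nash profile (T0, Free).

no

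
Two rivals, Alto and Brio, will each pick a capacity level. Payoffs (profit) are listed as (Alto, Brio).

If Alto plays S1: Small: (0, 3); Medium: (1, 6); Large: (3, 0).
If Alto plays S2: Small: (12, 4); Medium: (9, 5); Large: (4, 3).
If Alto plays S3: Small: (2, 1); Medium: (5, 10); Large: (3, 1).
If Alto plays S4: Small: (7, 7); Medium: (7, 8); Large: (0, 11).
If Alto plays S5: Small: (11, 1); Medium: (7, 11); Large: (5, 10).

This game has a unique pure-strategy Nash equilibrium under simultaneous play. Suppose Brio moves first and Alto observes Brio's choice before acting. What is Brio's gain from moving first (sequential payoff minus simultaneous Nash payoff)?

5

Backward induction with Brio moving first.
- Small: Alto compares 0, 12, 2, 7, 11 and picks S2; Brio would get 4.
- Medium: Alto compares 1, 9, 5, 7, 7 and picks S2; Brio would get 5.
- Large: Alto compares 3, 4, 3, 0, 5 and picks S5; Brio would get 10.
Brio's induced payoffs are 4, 5, 10, so Brio commits to Large. Subgame-perfect outcome: (S5, Large) with payoffs (5, 10).
Now find the simultaneous Nash equilibrium.
Alto's best replies: Small→S2; Medium→S2; Large→S5.
Brio's best replies: S1→Medium; S2→Medium; S3→Medium; S4→Large; S5→Medium.
The unique mutual best reply is (S2, Medium), giving (9, 5).
Brio's commitment gain: 10 − 5 = 5.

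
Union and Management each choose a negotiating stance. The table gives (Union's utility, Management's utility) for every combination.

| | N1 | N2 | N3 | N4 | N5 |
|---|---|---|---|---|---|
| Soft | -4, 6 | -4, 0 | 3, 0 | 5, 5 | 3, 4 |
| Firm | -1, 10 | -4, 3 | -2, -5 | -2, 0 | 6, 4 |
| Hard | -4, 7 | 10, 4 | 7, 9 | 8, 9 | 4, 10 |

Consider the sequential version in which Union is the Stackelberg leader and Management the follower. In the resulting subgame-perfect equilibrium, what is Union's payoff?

4

Work backward from Management's decision.
- Soft: Management compares 6, 0, 0, 5, 4 and picks N1; Union would get -4.
- Firm: Management compares 10, 3, -5, 0, 4 and picks N1; Union would get -1.
- Hard: Management compares 7, 4, 9, 9, 10 and picks N5; Union would get 4.
Union's induced payoffs are -4, -1, 4, so Union commits to Hard. Subgame-perfect outcome: (Hard, N5) with payoffs (4, 10).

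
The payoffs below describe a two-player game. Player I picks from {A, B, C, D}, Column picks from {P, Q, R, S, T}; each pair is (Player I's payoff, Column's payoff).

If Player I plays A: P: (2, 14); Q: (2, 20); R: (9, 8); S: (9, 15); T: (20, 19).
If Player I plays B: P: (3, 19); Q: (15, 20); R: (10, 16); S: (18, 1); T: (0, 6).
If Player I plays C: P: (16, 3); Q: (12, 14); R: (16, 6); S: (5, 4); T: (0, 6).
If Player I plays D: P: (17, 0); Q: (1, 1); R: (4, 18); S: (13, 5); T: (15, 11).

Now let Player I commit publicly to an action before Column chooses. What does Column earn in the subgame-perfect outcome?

20

Solve by backward induction (Player I leads).
- A: BR = Q, leader payoff 2.
- B: BR = Q, leader payoff 15.
- C: BR = Q, leader payoff 12.
- D: BR = R, leader payoff 4.
Maximizing over 2, 15, 12, 4, Player I chooses B. Subgame-perfect outcome: (B, Q) with payoffs (15, 20).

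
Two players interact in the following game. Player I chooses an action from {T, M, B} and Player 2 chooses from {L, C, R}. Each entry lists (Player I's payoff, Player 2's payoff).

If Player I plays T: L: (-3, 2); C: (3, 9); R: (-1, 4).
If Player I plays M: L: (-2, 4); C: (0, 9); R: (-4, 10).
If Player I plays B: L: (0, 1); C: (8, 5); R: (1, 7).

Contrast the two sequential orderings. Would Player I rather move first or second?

If Player I leads: Player 2's best replies are T→C, M→R, B→R; Player I's induced payoffs 3, -4, 1; outcome (T, C), payoffs (3, 9).
If Player 2 leads: Player I's best replies are L→B, C→B, R→B; Player 2's induced payoffs 1, 5, 7; outcome (B, R), payoffs (1, 7).
Player I gets 3 moving first and 1 moving second, so Player I prefers to move first.

first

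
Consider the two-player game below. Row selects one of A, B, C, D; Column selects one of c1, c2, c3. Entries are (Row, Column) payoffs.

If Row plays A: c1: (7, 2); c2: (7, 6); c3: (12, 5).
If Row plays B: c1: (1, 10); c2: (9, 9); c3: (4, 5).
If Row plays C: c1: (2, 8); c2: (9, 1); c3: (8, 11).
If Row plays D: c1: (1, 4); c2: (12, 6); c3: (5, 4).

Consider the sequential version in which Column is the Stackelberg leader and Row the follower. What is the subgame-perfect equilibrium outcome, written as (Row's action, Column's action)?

Solve by backward induction (Column leads).
- c1: Row compares 7, 1, 2, 1 and picks A; Column would get 2.
- c2: Row compares 7, 9, 9, 12 and picks D; Column would get 6.
- c3: Row compares 12, 4, 8, 5 and picks A; Column would get 5.
Maximizing over 2, 6, 5, Column chooses c2. Subgame-perfect outcome: (D, c2) with payoffs (12, 6).

(D, c2)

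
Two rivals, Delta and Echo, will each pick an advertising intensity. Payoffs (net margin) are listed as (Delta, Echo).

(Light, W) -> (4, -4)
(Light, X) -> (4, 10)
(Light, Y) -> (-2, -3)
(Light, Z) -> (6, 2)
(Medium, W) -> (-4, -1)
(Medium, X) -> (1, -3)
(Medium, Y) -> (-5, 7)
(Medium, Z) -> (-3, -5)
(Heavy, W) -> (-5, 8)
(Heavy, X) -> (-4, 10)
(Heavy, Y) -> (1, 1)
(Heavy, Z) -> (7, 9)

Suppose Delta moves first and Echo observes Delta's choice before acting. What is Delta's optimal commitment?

Light

Echo best-responds to each possible Delta move:
- Light: Echo compares -4, 10, -3, 2 and picks X; Delta would get 4.
- Medium: Echo compares -1, -3, 7, -5 and picks Y; Delta would get -5.
- Heavy: Echo compares 8, 10, 1, 9 and picks X; Delta would get -4.
Among 4, -5, -4, the best is 4 at Light. Subgame-perfect outcome: (Light, X) with payoffs (4, 10).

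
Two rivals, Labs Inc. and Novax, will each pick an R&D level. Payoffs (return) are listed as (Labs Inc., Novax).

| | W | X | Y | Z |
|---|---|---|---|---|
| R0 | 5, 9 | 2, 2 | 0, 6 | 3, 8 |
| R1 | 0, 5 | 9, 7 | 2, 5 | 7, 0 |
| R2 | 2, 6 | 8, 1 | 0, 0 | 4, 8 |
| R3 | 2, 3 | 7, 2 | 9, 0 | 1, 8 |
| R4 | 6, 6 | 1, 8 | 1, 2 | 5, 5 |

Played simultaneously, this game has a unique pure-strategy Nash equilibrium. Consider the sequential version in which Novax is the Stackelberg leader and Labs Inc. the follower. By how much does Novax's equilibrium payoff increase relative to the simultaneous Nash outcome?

0

Work backward from Labs Inc.'s decision.
- W: Labs Inc. compares 5, 0, 2, 2, 6 and picks R4; Novax would get 6.
- X: Labs Inc. compares 2, 9, 8, 7, 1 and picks R1; Novax would get 7.
- Y: Labs Inc. compares 0, 2, 0, 9, 1 and picks R3; Novax would get 0.
- Z: Labs Inc. compares 3, 7, 4, 1, 5 and picks R1; Novax would get 0.
Maximizing over 6, 7, 0, 0, Novax chooses X. Subgame-perfect outcome: (R1, X) with payoffs (9, 7).
Under simultaneous play:
Labs Inc.'s best replies: W→R4; X→R1; Y→R3; Z→R1.
Novax's best replies: R0→W; R1→X; R2→Z; R3→Z; R4→X.
Only (R1, X) has each player best-responding; Nash payoffs (9, 7).
Novax's commitment gain: 7 − 7 = 0.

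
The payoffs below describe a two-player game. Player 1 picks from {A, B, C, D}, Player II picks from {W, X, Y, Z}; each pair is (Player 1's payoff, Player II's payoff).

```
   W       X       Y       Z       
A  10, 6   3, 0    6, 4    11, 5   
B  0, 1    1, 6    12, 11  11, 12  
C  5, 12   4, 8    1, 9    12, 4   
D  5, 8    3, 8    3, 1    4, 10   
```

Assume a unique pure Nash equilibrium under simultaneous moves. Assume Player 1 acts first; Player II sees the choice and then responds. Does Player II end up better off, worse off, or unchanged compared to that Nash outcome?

better off

Player II best-responds to each possible Player 1 move:
- A → Player II plays W (best of 6, 0, 4, 5); Player 1 gets 10.
- B → Player II plays Z (best of 1, 6, 11, 12); Player 1 gets 11.
- C → Player II plays W (best of 12, 8, 9, 4); Player 1 gets 5.
- D → Player II plays Z (best of 8, 8, 1, 10); Player 1 gets 4.
Player 1's induced payoffs are 10, 11, 5, 4, so Player 1 commits to B. Subgame-perfect outcome: (B, Z) with payoffs (11, 12).
Now find the simultaneous Nash equilibrium.
Player 1's best replies: W→A; X→C; Y→B; Z→C.
Player II's best replies: A→W; B→Z; C→W; D→Z.
Only (A, W) has each player best-responding; Nash payoffs (10, 6).
Player II earns 12 sequentially versus 6 at the Nash outcome: better off.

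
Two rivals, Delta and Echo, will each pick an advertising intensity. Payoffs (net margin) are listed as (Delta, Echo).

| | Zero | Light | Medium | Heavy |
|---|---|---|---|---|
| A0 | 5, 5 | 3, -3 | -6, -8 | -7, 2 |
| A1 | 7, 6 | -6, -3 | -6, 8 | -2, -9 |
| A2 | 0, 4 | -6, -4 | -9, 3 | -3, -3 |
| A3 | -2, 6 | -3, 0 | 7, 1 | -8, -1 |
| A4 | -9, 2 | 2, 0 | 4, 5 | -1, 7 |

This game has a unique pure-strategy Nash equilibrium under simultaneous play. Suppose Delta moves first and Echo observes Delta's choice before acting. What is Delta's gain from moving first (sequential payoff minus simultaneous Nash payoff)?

Solve by backward induction (Delta leads).
- A0 → Echo plays Zero (best of 5, -3, -8, 2); Delta gets 5.
- A1 → Echo plays Medium (best of 6, -3, 8, -9); Delta gets -6.
- A2 → Echo plays Zero (best of 4, -4, 3, -3); Delta gets 0.
- A3 → Echo plays Zero (best of 6, 0, 1, -1); Delta gets -2.
- A4 → Echo plays Heavy (best of 2, 0, 5, 7); Delta gets -1.
Delta's induced payoffs are 5, -6, 0, -2, -1, so Delta commits to A0. Subgame-perfect outcome: (A0, Zero) with payoffs (5, 5).
Now find the simultaneous Nash equilibrium.
Delta's best replies: Zero→A1; Light→A0; Medium→A3; Heavy→A4.
Echo's best replies: A0→Zero; A1→Medium; A2→Zero; A3→Zero; A4→Heavy.
The unique mutual best reply is (A4, Heavy), giving (-1, 7).
Delta's commitment gain: 5 − -1 = 6.

6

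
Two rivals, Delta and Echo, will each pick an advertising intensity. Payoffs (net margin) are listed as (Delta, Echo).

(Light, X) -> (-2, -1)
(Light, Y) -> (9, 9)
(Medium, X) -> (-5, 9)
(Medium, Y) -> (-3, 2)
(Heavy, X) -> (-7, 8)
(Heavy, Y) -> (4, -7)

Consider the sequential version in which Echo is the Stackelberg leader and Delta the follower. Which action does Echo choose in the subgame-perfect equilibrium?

Work backward from Delta's decision.
- X → Delta plays Light (best of -2, -5, -7); Echo gets -1.
- Y → Delta plays Light (best of 9, -3, 4); Echo gets 9.
Among -1, 9, the best is 9 at Y. Subgame-perfect outcome: (Light, Y) with payoffs (9, 9).

Y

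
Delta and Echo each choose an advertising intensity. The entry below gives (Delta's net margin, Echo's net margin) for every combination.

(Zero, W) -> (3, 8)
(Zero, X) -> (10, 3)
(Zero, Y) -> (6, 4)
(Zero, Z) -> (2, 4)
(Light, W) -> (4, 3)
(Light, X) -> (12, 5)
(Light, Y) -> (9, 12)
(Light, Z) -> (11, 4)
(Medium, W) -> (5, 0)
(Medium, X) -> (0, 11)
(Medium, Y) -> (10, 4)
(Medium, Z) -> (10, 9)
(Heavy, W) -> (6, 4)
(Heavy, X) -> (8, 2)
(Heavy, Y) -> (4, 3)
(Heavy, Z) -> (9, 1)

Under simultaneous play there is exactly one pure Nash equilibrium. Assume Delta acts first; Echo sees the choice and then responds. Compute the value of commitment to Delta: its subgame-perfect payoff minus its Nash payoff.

3

Work backward from Echo's decision.
- Zero → Echo plays W (best of 8, 3, 4, 4); Delta gets 3.
- Light → Echo plays Y (best of 3, 5, 12, 4); Delta gets 9.
- Medium → Echo plays X (best of 0, 11, 4, 9); Delta gets 0.
- Heavy → Echo plays W (best of 4, 2, 3, 1); Delta gets 6.
Delta's induced payoffs are 3, 9, 0, 6, so Delta commits to Light. Subgame-perfect outcome: (Light, Y) with payoffs (9, 12).
Now find the simultaneous Nash equilibrium.
Delta's best replies: W→Heavy; X→Light; Y→Medium; Z→Light.
Echo's best replies: Zero→W; Light→Y; Medium→X; Heavy→W.
The unique mutual best reply is (Heavy, W), giving (6, 4).
Delta's commitment gain: 9 − 6 = 3.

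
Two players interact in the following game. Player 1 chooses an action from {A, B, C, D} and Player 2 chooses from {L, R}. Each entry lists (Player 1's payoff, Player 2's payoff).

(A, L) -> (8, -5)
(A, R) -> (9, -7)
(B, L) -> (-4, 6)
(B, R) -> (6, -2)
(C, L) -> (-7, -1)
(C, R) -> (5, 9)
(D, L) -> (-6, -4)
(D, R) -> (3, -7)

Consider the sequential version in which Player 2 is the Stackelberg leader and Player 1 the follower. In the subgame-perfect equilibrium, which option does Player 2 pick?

Player 1 best-responds to each possible Player 2 move:
- L → Player 1 plays A (best of 8, -4, -7, -6); Player 2 gets -5.
- R → Player 1 plays A (best of 9, 6, 5, 3); Player 2 gets -7.
Among -5, -7, the best is -5 at L. Subgame-perfect outcome: (A, L) with payoffs (8, -5).

L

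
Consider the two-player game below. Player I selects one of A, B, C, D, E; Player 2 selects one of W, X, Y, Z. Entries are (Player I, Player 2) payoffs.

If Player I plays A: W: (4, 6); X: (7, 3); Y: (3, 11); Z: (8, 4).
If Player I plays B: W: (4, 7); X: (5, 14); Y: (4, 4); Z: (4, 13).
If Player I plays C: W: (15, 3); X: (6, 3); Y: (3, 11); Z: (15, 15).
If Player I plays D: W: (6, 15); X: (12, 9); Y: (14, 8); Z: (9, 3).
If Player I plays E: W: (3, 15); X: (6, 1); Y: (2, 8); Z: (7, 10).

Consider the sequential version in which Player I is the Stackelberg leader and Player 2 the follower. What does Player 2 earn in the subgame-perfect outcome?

Solve by backward induction (Player I leads).
- A: Player 2 compares 6, 3, 11, 4 and picks Y; Player I would get 3.
- B: Player 2 compares 7, 14, 4, 13 and picks X; Player I would get 5.
- C: Player 2 compares 3, 3, 11, 15 and picks Z; Player I would get 15.
- D: Player 2 compares 15, 9, 8, 3 and picks W; Player I would get 6.
- E: Player 2 compares 15, 1, 8, 10 and picks W; Player I would get 3.
Among 3, 5, 15, 6, 3, the best is 15 at C. Subgame-perfect outcome: (C, Z) with payoffs (15, 15).

15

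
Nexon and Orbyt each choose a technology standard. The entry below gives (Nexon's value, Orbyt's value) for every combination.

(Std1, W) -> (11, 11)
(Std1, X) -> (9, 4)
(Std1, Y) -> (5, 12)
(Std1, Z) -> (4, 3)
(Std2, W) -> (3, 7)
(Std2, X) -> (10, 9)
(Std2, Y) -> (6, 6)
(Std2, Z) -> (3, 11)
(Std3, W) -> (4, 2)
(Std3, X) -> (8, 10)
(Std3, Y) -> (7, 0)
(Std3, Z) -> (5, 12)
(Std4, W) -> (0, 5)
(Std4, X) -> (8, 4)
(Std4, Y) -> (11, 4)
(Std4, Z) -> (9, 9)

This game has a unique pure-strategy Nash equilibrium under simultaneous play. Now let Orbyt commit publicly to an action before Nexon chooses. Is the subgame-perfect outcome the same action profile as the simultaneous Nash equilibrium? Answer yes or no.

no

Nexon best-responds to each possible Orbyt move:
- W: BR = Std1, leader payoff 11.
- X: BR = Std2, leader payoff 9.
- Y: BR = Std4, leader payoff 4.
- Z: BR = Std4, leader payoff 9.
Among 11, 9, 4, 9, the best is 11 at W. Subgame-perfect outcome: (Std1, W) with payoffs (11, 11).
Under simultaneous play:
Nexon's best replies: W→Std1; X→Std2; Y→Std4; Z→Std4.
Orbyt's best replies: Std1→Y; Std2→Z; Std3→Z; Std4→Z.
Only (Std4, Z) has each player best-responding; Nash payoffs (9, 9).
Sequential outcome (Std1, W) differs from the Nash profile (Std4, Z).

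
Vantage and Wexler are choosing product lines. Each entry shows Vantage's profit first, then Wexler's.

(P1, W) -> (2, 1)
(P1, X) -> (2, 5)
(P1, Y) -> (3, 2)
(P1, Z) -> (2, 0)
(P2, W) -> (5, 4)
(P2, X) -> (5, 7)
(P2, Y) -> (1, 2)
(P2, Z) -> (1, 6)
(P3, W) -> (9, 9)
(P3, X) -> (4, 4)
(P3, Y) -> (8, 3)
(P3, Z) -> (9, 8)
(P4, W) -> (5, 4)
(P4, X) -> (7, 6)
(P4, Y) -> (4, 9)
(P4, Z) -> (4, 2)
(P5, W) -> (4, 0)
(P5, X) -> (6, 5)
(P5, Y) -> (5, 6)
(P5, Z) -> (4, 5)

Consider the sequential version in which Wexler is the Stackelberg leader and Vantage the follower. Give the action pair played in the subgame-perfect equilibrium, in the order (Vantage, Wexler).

Backward induction with Wexler moving first.
- W: BR = P3, leader payoff 9.
- X: BR = P4, leader payoff 6.
- Y: BR = P3, leader payoff 3.
- Z: BR = P3, leader payoff 8.
Among 9, 6, 3, 8, the best is 9 at W. Subgame-perfect outcome: (P3, W) with payoffs (9, 9).

(P3, W)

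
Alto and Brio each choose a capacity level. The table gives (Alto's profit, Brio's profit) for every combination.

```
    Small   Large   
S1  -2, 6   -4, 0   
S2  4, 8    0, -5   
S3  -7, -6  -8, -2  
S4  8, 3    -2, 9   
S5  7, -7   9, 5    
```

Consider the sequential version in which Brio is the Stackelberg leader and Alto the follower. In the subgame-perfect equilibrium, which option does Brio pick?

Large

Solve by backward induction (Brio leads).
- Small: Alto compares -2, 4, -7, 8, 7 and picks S4; Brio would get 3.
- Large: Alto compares -4, 0, -8, -2, 9 and picks S5; Brio would get 5.
Brio's induced payoffs are 3, 5, so Brio commits to Large. Subgame-perfect outcome: (S5, Large) with payoffs (9, 5).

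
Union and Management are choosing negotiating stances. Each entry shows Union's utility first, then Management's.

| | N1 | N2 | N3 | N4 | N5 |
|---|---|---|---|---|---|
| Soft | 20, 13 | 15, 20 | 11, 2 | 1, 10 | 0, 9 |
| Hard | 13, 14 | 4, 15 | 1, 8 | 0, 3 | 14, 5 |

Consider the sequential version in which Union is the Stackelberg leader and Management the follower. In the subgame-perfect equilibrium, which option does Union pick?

Soft

Backward induction with Union moving first.
- Soft: Management compares 13, 20, 2, 10, 9 and picks N2; Union would get 15.
- Hard: Management compares 14, 15, 8, 3, 5 and picks N2; Union would get 4.
Union's induced payoffs are 15, 4, so Union commits to Soft. Subgame-perfect outcome: (Soft, N2) with payoffs (15, 20).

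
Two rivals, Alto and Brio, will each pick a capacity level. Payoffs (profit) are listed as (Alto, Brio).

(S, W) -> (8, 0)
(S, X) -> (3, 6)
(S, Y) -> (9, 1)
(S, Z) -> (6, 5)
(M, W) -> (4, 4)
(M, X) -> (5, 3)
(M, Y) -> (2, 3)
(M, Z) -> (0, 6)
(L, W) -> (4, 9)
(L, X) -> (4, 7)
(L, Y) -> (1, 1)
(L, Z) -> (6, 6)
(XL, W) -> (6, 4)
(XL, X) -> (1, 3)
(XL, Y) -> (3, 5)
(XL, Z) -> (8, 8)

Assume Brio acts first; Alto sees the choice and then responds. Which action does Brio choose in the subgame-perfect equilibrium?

Alto best-responds to each possible Brio move:
- W → Alto plays S (best of 8, 4, 4, 6); Brio gets 0.
- X → Alto plays M (best of 3, 5, 4, 1); Brio gets 3.
- Y → Alto plays S (best of 9, 2, 1, 3); Brio gets 1.
- Z → Alto plays XL (best of 6, 0, 6, 8); Brio gets 8.
Among 0, 3, 1, 8, the best is 8 at Z. Subgame-perfect outcome: (XL, Z) with payoffs (8, 8).

Z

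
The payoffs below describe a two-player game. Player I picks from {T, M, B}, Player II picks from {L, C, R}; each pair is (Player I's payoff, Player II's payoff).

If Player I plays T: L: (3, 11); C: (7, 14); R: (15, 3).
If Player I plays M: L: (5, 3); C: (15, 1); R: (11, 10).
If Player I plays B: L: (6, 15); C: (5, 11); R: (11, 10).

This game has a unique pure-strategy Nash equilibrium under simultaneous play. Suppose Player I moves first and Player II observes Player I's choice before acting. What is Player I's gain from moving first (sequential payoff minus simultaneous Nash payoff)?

Player II best-responds to each possible Player I move:
- T: BR = C, leader payoff 7.
- M: BR = R, leader payoff 11.
- B: BR = L, leader payoff 6.
Player I's induced payoffs are 7, 11, 6, so Player I commits to M. Subgame-perfect outcome: (M, R) with payoffs (11, 10).
Under simultaneous play:
Player I's best replies: L→B; C→M; R→T.
Player II's best replies: T→C; M→R; B→L.
The unique mutual best reply is (B, L), giving (6, 15).
Player I's commitment gain: 11 − 6 = 5.

5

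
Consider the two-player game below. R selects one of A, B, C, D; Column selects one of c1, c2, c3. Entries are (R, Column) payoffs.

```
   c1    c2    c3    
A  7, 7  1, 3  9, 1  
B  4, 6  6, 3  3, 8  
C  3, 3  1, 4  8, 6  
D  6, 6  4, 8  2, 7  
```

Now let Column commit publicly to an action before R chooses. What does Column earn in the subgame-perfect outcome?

Solve by backward induction (Column leads).
- c1: BR = A, leader payoff 7.
- c2: BR = B, leader payoff 3.
- c3: BR = A, leader payoff 1.
Maximizing over 7, 3, 1, Column chooses c1. Subgame-perfect outcome: (A, c1) with payoffs (7, 7).

7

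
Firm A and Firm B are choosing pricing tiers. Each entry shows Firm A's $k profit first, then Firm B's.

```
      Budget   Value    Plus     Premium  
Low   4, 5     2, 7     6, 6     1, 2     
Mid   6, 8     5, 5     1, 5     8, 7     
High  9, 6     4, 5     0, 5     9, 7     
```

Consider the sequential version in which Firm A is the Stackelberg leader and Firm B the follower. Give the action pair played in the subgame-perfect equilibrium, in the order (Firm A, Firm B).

(High, Premium)

Firm B best-responds to each possible Firm A move:
- Low: Firm B compares 5, 7, 6, 2 and picks Value; Firm A would get 2.
- Mid: Firm B compares 8, 5, 5, 7 and picks Budget; Firm A would get 6.
- High: Firm B compares 6, 5, 5, 7 and picks Premium; Firm A would get 9.
Firm A's induced payoffs are 2, 6, 9, so Firm A commits to High. Subgame-perfect outcome: (High, Premium) with payoffs (9, 7).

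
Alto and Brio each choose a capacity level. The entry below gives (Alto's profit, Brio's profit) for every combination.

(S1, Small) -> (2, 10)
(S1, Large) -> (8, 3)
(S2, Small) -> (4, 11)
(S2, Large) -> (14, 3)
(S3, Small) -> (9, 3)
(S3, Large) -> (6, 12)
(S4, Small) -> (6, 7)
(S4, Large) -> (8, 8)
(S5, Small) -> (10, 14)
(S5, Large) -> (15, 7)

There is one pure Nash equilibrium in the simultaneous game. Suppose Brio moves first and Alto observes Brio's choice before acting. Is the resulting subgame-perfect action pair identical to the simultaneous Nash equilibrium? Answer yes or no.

yes

Alto best-responds to each possible Brio move:
- Small: BR = S5, leader payoff 14.
- Large: BR = S5, leader payoff 7.
Among 14, 7, the best is 14 at Small. Subgame-perfect outcome: (S5, Small) with payoffs (10, 14).
Now find the simultaneous Nash equilibrium.
Alto's best replies: Small→S5; Large→S5.
Brio's best replies: S1→Small; S2→Small; S3→Large; S4→Large; S5→Small.
Only (S5, Small) has each player best-responding; Nash payoffs (10, 14).
Sequential outcome (S5, Small) coincides with the Nash profile (S5, Small).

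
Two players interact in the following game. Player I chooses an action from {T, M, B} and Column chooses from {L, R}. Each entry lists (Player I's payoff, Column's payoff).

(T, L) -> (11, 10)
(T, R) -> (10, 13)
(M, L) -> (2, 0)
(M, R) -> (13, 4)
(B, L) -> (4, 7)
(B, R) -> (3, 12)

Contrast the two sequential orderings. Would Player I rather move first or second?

If Player I leads: Column's best replies are T→R, M→R, B→R; Player I's induced payoffs 10, 13, 3; outcome (M, R), payoffs (13, 4).
If Column leads: Player I's best replies are L→T, R→M; Column's induced payoffs 10, 4; outcome (T, L), payoffs (11, 10).
Player I gets 13 moving first and 11 moving second, so Player I prefers to move first.

first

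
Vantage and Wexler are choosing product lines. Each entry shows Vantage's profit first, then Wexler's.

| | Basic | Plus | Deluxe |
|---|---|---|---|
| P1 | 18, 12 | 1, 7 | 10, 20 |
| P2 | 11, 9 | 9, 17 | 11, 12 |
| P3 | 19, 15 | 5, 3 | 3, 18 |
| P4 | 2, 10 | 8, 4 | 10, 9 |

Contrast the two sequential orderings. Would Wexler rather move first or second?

If Vantage leads: Wexler's best replies are P1→Deluxe, P2→Plus, P3→Deluxe, P4→Basic; Vantage's induced payoffs 10, 9, 3, 2; outcome (P1, Deluxe), payoffs (10, 20).
If Wexler leads: Vantage's best replies are Basic→P3, Plus→P2, Deluxe→P2; Wexler's induced payoffs 15, 17, 12; outcome (P2, Plus), payoffs (9, 17).
Wexler gets 17 moving first and 20 moving second, so Wexler prefers to move second.

second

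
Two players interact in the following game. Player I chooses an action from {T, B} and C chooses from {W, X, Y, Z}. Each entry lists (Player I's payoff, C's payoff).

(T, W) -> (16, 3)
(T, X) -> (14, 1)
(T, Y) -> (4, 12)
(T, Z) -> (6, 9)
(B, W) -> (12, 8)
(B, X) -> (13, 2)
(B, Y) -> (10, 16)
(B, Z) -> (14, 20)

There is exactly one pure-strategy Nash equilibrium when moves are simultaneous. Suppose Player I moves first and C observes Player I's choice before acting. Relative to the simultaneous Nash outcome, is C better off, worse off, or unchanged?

unchanged

Solve by backward induction (Player I leads).
- T: BR = Y, leader payoff 4.
- B: BR = Z, leader payoff 14.
Maximizing over 4, 14, Player I chooses B. Subgame-perfect outcome: (B, Z) with payoffs (14, 20).
For the simultaneous game, intersect best replies.
Player I's best replies: W→T; X→T; Y→B; Z→B.
C's best replies: T→Y; B→Z.
The unique mutual best reply is (B, Z), giving (14, 20).
C earns 20 sequentially versus 20 at the Nash outcome: unchanged.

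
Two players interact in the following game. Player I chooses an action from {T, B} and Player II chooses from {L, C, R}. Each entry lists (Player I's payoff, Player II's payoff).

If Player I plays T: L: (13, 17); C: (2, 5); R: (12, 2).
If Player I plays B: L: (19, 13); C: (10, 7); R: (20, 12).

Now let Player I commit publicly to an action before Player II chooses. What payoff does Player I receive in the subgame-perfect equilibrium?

19

Player II best-responds to each possible Player I move:
- T → Player II plays L (best of 17, 5, 2); Player I gets 13.
- B → Player II plays L (best of 13, 7, 12); Player I gets 19.
Maximizing over 13, 19, Player I chooses B. Subgame-perfect outcome: (B, L) with payoffs (19, 13).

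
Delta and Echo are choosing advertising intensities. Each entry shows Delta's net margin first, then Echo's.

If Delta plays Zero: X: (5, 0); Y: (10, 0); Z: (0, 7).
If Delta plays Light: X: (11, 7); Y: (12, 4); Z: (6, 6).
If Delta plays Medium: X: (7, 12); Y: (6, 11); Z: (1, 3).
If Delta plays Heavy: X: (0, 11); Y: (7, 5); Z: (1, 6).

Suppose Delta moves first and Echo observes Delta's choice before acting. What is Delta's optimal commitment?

Work backward from Echo's decision.
- Zero: BR = Z, leader payoff 0.
- Light: BR = X, leader payoff 11.
- Medium: BR = X, leader payoff 7.
- Heavy: BR = X, leader payoff 0.
Among 0, 11, 7, 0, the best is 11 at Light. Subgame-perfect outcome: (Light, X) with payoffs (11, 7).

Light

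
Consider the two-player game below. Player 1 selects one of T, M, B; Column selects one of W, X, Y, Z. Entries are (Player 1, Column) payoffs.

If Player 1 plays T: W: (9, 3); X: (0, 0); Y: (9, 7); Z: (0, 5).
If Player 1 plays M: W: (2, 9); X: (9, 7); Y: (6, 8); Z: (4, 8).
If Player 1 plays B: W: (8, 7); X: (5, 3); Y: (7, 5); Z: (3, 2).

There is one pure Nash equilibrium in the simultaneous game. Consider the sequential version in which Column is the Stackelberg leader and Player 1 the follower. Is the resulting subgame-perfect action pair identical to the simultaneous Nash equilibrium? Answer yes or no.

no

Work backward from Player 1's decision.
- W: BR = T, leader payoff 3.
- X: BR = M, leader payoff 7.
- Y: BR = T, leader payoff 7.
- Z: BR = M, leader payoff 8.
Maximizing over 3, 7, 7, 8, Column chooses Z. Subgame-perfect outcome: (M, Z) with payoffs (4, 8).
Under simultaneous play:
Player 1's best replies: W→T; X→M; Y→T; Z→M.
Column's best replies: T→Y; M→W; B→W.
The unique mutual best reply is (T, Y), giving (9, 7).
Sequential outcome (M, Z) differs from the Nash profile (T, Y).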